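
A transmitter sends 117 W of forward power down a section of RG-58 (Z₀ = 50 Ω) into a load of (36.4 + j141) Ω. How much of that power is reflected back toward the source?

P_reflected ≈ 85.9 W

|Γ| = |(-13.6 + j141)/(86.4 + j141)| = 0.857
|Γ|² = 0.734
P_refl = |Γ|²·P_inc = 85.9 W, P_del = (1 − |Γ|²)·P_inc = 31.1 W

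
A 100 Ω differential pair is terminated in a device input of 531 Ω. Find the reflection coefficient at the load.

Γ = 0.683

Γ = (Z_L − Z_0)/(Z_L + Z_0) = (531 − 100)/(531 + 100) = 431/631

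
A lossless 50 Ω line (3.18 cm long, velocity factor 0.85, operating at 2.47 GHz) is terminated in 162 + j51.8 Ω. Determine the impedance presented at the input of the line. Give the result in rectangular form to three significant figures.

λ = v/f = 0.85·c / 2.47 GHz = 0.103 m
βl = 2π·l/λ = 2π × 0.308 = 111°
tan(βl) = tan(111°) = -2.62
Z_in = Z_0·(Z_L + jZ_0·tanβl)/(Z_0 + jZ_L·tanβl)
     = 50·(162 − j79.2)/(186 − j424)

Z_in ≈ 14.8 + j12.6 Ω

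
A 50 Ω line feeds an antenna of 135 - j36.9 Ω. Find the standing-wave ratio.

VSWR ≈ 2.93

Γ = (Z_L − Z_0)/(Z_L + Z_0) = (85 − j36.9)/(185 − j36.9)
|Γ| = 92.7/189 = 0.491
VSWR = (1 + |Γ|)/(1 − |Γ|) = 1.49/0.509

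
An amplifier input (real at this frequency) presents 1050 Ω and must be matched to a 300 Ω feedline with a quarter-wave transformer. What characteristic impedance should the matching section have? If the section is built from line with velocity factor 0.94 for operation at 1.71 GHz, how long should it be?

Z_qwt = √(Z_0·R_L) = √(300 × 1050) = √315000
λ = 0.94·c/f = 0.165 m, so l = λ/4 = 0.0412 m

Z_qwt ≈ 561 Ω; length ≈ 4.12 cm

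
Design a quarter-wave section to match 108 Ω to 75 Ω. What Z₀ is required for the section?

Z_qwt = √(Z_0·R_L) = √(75 × 108) = √8100

Z_qwt ≈ 90 Ω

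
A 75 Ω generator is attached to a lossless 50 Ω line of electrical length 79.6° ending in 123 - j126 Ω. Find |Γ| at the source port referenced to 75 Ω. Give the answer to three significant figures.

tan(βl) = 5.45
Z_in = Z_0·(Z_L + jZ_0·tanβl)/(Z_0 + jZ_L·tanβl) = 9.52 + j1.28 Ω
Γ_s = (Z_in − Z_s)/(Z_in + Z_s) = (-65.5 + j1.28)/(84.5 + j1.28), |Γ_s| = 0.775

|Γ| ≈ 0.775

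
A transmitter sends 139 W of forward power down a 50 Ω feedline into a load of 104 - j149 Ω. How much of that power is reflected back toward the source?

P_reflected ≈ 76 W

|Γ| = |(54 − j149)/(154 − j149)| = 0.74
|Γ|² = 0.547
P_refl = |Γ|²·P_inc = 76 W, P_del = (1 − |Γ|²)·P_inc = 63 W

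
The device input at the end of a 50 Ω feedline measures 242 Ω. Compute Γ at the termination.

Γ = 0.658

Γ = (Z_L − Z_0)/(Z_L + Z_0) = (242 − 50)/(242 + 50) = 192/292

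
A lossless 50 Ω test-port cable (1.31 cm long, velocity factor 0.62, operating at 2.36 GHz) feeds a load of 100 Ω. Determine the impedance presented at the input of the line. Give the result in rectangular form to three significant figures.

λ = v/f = 0.62·c / 2.36 GHz = 0.0788 m
βl = 2π·l/λ = 2π × 0.166 = 59.8°
tan(βl) = tan(59.8°) = 1.72
Z_in = Z_0·(Z_L + jZ_0·tanβl)/(Z_0 + jZ_L·tanβl)
     = 50·(100 + j86)/(50 + j172)

Z_in ≈ 30.8 − j20.1 Ω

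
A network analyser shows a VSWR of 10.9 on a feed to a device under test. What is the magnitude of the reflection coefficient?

|Γ| ≈ 0.832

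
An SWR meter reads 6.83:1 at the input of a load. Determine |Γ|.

|Γ| = (S − 1)/(S + 1) = (6.83 − 1)/(6.83 + 1) = 5.83/7.83

|Γ| ≈ 0.745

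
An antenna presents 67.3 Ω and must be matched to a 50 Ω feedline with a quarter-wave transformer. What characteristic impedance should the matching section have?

Z_qwt ≈ 58 Ω

Z_qwt = √(Z_0·R_L) = √(50 × 67.3) = √3365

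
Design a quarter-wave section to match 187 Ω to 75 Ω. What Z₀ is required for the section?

Z_qwt ≈ 118 Ω

Z_qwt = √(Z_0·R_L) = √(75 × 187) = √14020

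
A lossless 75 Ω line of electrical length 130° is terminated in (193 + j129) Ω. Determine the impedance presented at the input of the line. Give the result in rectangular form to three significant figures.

tan(βl) = tan(130°) = -1.19
Z_in = Z_0·(Z_L + jZ_0·tanβl)/(Z_0 + jZ_L·tanβl)
     = 75·(193 + j39.6)/(229 − j230)

Z_in ≈ 25 + j38.1 Ω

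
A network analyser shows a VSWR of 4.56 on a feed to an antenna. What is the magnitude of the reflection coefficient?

|Γ| = (S − 1)/(S + 1) = (4.56 − 1)/(4.56 + 1) = 3.56/5.56

|Γ| ≈ 0.64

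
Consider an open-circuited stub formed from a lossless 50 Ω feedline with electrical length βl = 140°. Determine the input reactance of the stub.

X_in ≈ 59.6 Ω (inductive)

tan(βl) = -0.839
For an open-circuited stub, Z_in = −jZ_0·cot(βl) = −jZ_0/tan(βl)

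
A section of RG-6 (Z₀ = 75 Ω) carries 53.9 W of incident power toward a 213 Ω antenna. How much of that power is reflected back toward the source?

P_reflected ≈ 12.4 W

Γ = (213 − 75)/(213 + 75) = 0.479
|Γ|² = 0.23
P_refl = |Γ|²·P_inc = 12.4 W, P_del = (1 − |Γ|²)·P_inc = 41.5 W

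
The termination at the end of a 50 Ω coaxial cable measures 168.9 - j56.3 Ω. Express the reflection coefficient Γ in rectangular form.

Γ = (Z_L − Z_0)/(Z_L + Z_0) = (118.9 − j56.3)/(218.9 − j56.3)

Γ ≈ 0.572 − j0.11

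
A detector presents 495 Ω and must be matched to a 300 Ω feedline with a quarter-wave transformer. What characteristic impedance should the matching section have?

Z_qwt ≈ 385 Ω

Z_qwt = √(Z_0·R_L) = √(300 × 495) = √148500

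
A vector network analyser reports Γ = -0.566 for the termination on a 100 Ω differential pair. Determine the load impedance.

Z_L ≈ 27.7 Ω

Z_L = Z_0·(1 + Γ)/(1 − Γ) = 100·(0.434)/(1.57)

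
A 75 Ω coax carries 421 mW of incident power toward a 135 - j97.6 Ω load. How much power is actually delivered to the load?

|Γ| = |(60 − j97.6)/(210 − j97.6)| = 0.495
|Γ|² = 0.245
P_refl = |Γ|²·P_inc = 103 mW, P_del = (1 − |Γ|²)·P_inc = 318 mW

P_delivered ≈ 318 mW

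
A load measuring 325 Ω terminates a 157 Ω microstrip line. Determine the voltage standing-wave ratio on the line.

Γ = (325 − 157)/(325 + 157) = 0.349
VSWR = (1 + 0.349)/(1 − 0.349)

VSWR ≈ 2.07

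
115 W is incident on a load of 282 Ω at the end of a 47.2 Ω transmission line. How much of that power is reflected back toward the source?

P_reflected ≈ 58.5 W

Γ = (282 − 47.2)/(282 + 47.2) = 0.713
|Γ|² = 0.509
P_refl = |Γ|²·P_inc = 58.5 W, P_del = (1 − |Γ|²)·P_inc = 56.5 W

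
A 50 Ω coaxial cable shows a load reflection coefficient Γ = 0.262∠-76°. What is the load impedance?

Z_L ≈ 49.4 − j27 Ω

Z_L = Z_0·(1 + Γ)/(1 − Γ) = 50·(1.06 − j0.254)/(0.937 + j0.254)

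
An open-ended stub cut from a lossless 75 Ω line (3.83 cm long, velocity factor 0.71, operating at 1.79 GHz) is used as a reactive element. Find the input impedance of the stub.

λ = v/f = 0.71·c / 1.79 GHz = 0.119 m
βl = 2π·l/λ = 2π × 0.322 = 116°
tan(βl) = -2.06
For an open-ended stub, Z_in = −jZ_0·cot(βl) = −jZ_0/tan(βl)

Z_in ≈ +j36.4 Ω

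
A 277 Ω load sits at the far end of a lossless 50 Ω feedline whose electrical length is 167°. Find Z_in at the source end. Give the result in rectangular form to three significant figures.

tan(βl) = tan(167°) = -0.231
Z_in = Z_0·(Z_L + jZ_0·tanβl)/(Z_0 + jZ_L·tanβl)
     = 50·(277 − j11.5)/(50 − j64)

Z_in ≈ 111 + j130 Ω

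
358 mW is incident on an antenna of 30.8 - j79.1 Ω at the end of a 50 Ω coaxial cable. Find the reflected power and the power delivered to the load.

|Γ| = |(-19.2 − j79.1)/(80.8 − j79.1)| = 0.72
|Γ|² = 0.518
P_refl = |Γ|²·P_inc = 186 mW, P_del = (1 − |Γ|²)·P_inc = 172 mW

P_reflected ≈ 186 mW; P_delivered ≈ 172 mW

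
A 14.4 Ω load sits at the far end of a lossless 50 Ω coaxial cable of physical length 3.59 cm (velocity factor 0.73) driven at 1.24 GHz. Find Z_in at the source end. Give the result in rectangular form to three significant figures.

λ = v/f = 0.73·c / 1.24 GHz = 0.177 m
βl = 2π·l/λ = 2π × 0.203 = 73.2°
tan(βl) = tan(73.2°) = 3.31
Z_in = Z_0·(Z_L + jZ_0·tanβl)/(Z_0 + jZ_L·tanβl)
     = 50·(14.4 + j165)/(50 + j47.6)

Z_in ≈ 90.1 + j79.5 Ω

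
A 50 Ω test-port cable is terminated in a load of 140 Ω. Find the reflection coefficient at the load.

Γ = 0.474

Γ = (Z_L − Z_0)/(Z_L + Z_0) = (140 − 50)/(140 + 50) = 90/190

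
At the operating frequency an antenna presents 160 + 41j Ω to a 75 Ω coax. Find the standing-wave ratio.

Γ = (Z_L − Z_0)/(Z_L + Z_0) = (85 + j41)/(235 + j41)
|Γ| = 94.4/239 = 0.396
VSWR = (1 + |Γ|)/(1 − |Γ|) = 1.4/0.604

VSWR ≈ 2.31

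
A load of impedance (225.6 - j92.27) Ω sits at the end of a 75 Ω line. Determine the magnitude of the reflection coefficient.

|Γ| ≈ 0.562

Γ = (Z_L − Z_0)/(Z_L + Z_0) = (150.6 − j92.27)/(300.6 − j92.27)
|Γ| = 177/314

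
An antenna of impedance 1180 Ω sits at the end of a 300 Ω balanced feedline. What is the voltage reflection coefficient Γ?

Γ = (Z_L − Z_0)/(Z_L + Z_0) = (1180 − 300)/(1180 + 300) = 880/1480

Γ = 0.595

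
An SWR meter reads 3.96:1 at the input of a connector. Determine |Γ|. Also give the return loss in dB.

|Γ| = (S − 1)/(S + 1) = (3.96 − 1)/(3.96 + 1) = 2.96/4.96
RL = −20·log₁₀|Γ| = −20·log₁₀(0.597)

|Γ| ≈ 0.597; return loss ≈ 4.48 dB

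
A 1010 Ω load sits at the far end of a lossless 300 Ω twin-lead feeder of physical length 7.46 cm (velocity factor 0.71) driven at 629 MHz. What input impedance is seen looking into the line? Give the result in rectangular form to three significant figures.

λ = v/f = 0.71·c / 629 MHz = 0.339 m
βl = 2π·l/λ = 2π × 0.22 = 79.3°
tan(βl) = tan(79.3°) = 5.3
Z_in = Z_0·(Z_L + jZ_0·tanβl)/(Z_0 + jZ_L·tanβl)
     = 300·(1010 + j1590)/(300 + j5350)

Z_in ≈ 92 − j51.5 Ω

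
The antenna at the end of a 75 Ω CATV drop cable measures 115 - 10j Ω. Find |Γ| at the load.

Γ = (Z_L − Z_0)/(Z_L + Z_0) = (40 − j10)/(190 − j10)
|Γ| = 41.2/190

|Γ| ≈ 0.217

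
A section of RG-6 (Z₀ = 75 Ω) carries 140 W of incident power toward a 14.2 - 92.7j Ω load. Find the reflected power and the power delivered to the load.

P_reflected ≈ 104 W; P_delivered ≈ 36 W

|Γ| = |(-60.8 − j92.7)/(89.2 − j92.7)| = 0.862
|Γ|² = 0.743
P_refl = |Γ|²·P_inc = 104 W, P_del = (1 − |Γ|²)·P_inc = 36 W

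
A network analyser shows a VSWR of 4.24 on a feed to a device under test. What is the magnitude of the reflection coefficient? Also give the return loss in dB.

|Γ| ≈ 0.618; return loss ≈ 4.18 dB

|Γ| = (S − 1)/(S + 1) = (4.24 − 1)/(4.24 + 1) = 3.24/5.24
RL = −20·log₁₀|Γ| = −20·log₁₀(0.618)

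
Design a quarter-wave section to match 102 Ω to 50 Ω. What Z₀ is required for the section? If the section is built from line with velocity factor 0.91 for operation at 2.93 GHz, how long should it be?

Z_qwt ≈ 71.4 Ω; length ≈ 2.33 cm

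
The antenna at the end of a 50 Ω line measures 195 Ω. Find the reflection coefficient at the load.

Γ = (Z_L − Z_0)/(Z_L + Z_0) = (195 − 50)/(195 + 50) = 145/245

Γ = 0.592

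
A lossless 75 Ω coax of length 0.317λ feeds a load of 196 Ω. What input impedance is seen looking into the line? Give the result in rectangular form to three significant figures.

Z_in ≈ 33.5 + j27.8 Ω

βl = 2π × 0.317 = 114°
tan(βl) = tan(114°) = -2.23
Z_in = Z_0·(Z_L + jZ_0·tanβl)/(Z_0 + jZ_L·tanβl)
     = 75·(196 − j168)/(75 − j438)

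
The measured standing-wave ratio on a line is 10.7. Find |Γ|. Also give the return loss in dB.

|Γ| ≈ 0.829; return loss ≈ 1.63 dB

|Γ| = (S − 1)/(S + 1) = (10.7 − 1)/(10.7 + 1) = 9.7/11.7
RL = −20·log₁₀|Γ| = −20·log₁₀(0.829)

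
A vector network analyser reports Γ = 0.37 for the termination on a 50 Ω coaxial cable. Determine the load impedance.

Z_L ≈ 109 Ω

Z_L = Z_0·(1 + Γ)/(1 − Γ) = 50·(1.37)/(0.63)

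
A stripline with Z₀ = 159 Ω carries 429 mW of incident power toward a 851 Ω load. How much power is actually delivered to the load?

P_delivered ≈ 228 mW

Γ = (851 − 159)/(851 + 159) = 0.685
|Γ|² = 0.469
P_refl = |Γ|²·P_inc = 201 mW, P_del = (1 − |Γ|²)·P_inc = 228 mW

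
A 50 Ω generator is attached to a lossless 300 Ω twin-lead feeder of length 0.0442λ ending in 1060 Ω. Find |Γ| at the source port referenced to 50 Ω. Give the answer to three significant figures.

|Γ| ≈ 0.904

βl = 2π × 0.0442 = 15.9°
tan(βl) = 0.285
Z_in = Z_0·(Z_L + jZ_0·tanβl)/(Z_0 + jZ_L·tanβl) = 569 − j488 Ω
Γ_s = (Z_in − Z_s)/(Z_in + Z_s) = (519 − j488)/(619 − j488), |Γ_s| = 0.904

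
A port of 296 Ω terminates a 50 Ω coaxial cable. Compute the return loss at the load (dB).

Γ = (296 − 50)/(296 + 50) = 0.711
RL = −20·log₁₀|Γ| = −20·log₁₀(0.711)

RL ≈ 2.96 dB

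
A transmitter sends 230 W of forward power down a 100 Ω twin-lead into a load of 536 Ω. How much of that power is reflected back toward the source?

Γ = (536 − 100)/(536 + 100) = 0.686
|Γ|² = 0.47
P_refl = |Γ|²·P_inc = 108 W, P_del = (1 − |Γ|²)·P_inc = 122 W

P_reflected ≈ 108 W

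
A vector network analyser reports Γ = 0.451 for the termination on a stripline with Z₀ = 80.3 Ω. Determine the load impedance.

Z_L = Z_0·(1 + Γ)/(1 − Γ) = 80.3·(1.45)/(0.549)

Z_L ≈ 212 Ω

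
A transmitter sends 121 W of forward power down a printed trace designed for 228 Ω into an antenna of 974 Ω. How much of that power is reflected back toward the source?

Γ = (974 − 228)/(974 + 228) = 0.621
|Γ|² = 0.385
P_refl = |Γ|²·P_inc = 46.6 W, P_del = (1 − |Γ|²)·P_inc = 74.4 W

P_reflected ≈ 46.6 W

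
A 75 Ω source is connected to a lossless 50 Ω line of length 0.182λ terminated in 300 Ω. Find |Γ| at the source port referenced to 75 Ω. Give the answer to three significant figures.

βl = 2π × 0.182 = 65.5°
tan(βl) = 2.2
Z_in = Z_0·(Z_L + jZ_0·tanβl)/(Z_0 + jZ_L·tanβl) = 10 − j22 Ω
Γ_s = (Z_in − Z_s)/(Z_in + Z_s) = (-65 − j22)/(85 − j22), |Γ_s| = 0.782

|Γ| ≈ 0.782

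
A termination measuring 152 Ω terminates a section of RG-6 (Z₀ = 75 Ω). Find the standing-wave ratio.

Γ = (152 − 75)/(152 + 75) = 0.339
VSWR = (1 + 0.339)/(1 − 0.339)

VSWR ≈ 2.03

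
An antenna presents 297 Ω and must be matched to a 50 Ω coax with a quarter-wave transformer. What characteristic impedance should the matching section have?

Z_qwt = √(Z_0·R_L) = √(50 × 297) = √14850

Z_qwt ≈ 122 Ω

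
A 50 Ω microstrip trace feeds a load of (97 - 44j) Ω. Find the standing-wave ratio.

VSWR ≈ 2.45

Γ = (Z_L − Z_0)/(Z_L + Z_0) = (47 − j44)/(147 − j44)
|Γ| = 64.4/153 = 0.42
VSWR = (1 + |Γ|)/(1 − |Γ|) = 1.42/0.58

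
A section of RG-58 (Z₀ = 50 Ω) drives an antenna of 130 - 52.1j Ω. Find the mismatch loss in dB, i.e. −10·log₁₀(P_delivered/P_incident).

mismatch loss ≈ 1.31 dB

Γ = (80 − j52.1)/(180 − j52.1), |Γ| = 0.509
|Γ|² = 0.26, so P_del/P_inc = 1 − |Γ|² = 0.74
ML = −10·log₁₀(1 − |Γ|²)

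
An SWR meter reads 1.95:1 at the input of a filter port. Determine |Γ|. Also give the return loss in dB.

|Γ| ≈ 0.322; return loss ≈ 9.84 dB

|Γ| = (S − 1)/(S + 1) = (1.95 − 1)/(1.95 + 1) = 0.95/2.95
RL = −20·log₁₀|Γ| = −20·log₁₀(0.322)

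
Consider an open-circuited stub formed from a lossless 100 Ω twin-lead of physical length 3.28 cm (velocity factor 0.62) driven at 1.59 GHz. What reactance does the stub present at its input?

λ = v/f = 0.62·c / 1.59 GHz = 0.117 m
βl = 2π·l/λ = 2π × 0.28 = 101°
tan(βl) = -5.17
For an open-circuited stub, Z_in = −jZ_0·cot(βl) = −jZ_0/tan(βl)

X_in ≈ 19.3 Ω (inductive)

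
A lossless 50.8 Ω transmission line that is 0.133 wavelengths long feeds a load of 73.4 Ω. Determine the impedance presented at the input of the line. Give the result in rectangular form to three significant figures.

βl = 2π × 0.133 = 47.9°
tan(βl) = tan(47.9°) = 1.11
Z_in = Z_0·(Z_L + jZ_0·tanβl)/(Z_0 + jZ_L·tanβl)
     = 50.8·(73.4 + j56.2)/(50.8 + j81.2)

Z_in ≈ 45.9 − j17.2 Ω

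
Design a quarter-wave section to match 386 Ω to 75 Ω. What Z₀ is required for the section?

Z_qwt ≈ 170 Ω

Z_qwt = √(Z_0·R_L) = √(75 × 386) = √28950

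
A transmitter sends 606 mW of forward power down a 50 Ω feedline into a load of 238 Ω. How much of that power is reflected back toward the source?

P_reflected ≈ 258 mW

Γ = (238 − 50)/(238 + 50) = 0.653
|Γ|² = 0.426
P_refl = |Γ|²·P_inc = 258 mW, P_del = (1 − |Γ|²)·P_inc = 348 mW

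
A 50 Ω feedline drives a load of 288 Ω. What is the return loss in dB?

Γ = (288 − 50)/(288 + 50) = 0.704
RL = −20·log₁₀|Γ| = −20·log₁₀(0.704)

RL ≈ 3.05 dB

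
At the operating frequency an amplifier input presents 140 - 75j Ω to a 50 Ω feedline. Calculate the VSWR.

Γ = (Z_L − Z_0)/(Z_L + Z_0) = (90 − j75)/(190 − j75)
|Γ| = 117/204 = 0.574
VSWR = (1 + |Γ|)/(1 − |Γ|) = 1.57/0.426

VSWR ≈ 3.69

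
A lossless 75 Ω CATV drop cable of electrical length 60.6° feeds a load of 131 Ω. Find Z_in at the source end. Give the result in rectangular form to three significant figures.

tan(βl) = tan(60.6°) = 1.77
Z_in = Z_0·(Z_L + jZ_0·tanβl)/(Z_0 + jZ_L·tanβl)
     = 75·(131 + j133)/(75 + j232)

Z_in ≈ 51.2 − j25.7 Ω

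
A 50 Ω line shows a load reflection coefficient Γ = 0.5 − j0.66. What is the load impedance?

Z_L ≈ 22.9 − j96.3 Ω

Z_L = Z_0·(1 + Γ)/(1 − Γ) = 50·(1.5 − j0.66)/(0.5 + j0.66)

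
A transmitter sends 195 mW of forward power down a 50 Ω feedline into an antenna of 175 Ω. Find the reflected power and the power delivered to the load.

Γ = (175 − 50)/(175 + 50) = 0.556
|Γ|² = 0.309
P_refl = |Γ|²·P_inc = 60.2 mW, P_del = (1 − |Γ|²)·P_inc = 135 mW

P_reflected ≈ 60.2 mW; P_delivered ≈ 135 mW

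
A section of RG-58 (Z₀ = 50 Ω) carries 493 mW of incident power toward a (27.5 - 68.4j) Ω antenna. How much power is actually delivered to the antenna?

P_delivered ≈ 254 mW

|Γ| = |(-22.5 − j68.4)/(77.5 − j68.4)| = 0.697
|Γ|² = 0.485
P_refl = |Γ|²·P_inc = 239 mW, P_del = (1 − |Γ|²)·P_inc = 254 mW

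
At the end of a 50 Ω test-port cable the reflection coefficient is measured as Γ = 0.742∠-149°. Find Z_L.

Z_L = Z_0·(1 + Γ)/(1 − Γ) = 50·(0.364 − j0.382)/(1.64 + j0.382)

Z_L ≈ 7.96 − j13.5 Ω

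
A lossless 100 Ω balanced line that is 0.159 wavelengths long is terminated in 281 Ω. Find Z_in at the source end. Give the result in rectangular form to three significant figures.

βl = 2π × 0.159 = 57.2°
tan(βl) = tan(57.2°) = 1.55
Z_in = Z_0·(Z_L + jZ_0·tanβl)/(Z_0 + jZ_L·tanβl)
     = 100·(281 + j155)/(100 + j437)

Z_in ≈ 47.8 − j53.4 Ω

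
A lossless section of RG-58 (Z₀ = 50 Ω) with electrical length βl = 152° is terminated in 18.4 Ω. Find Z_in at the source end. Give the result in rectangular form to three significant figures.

tan(βl) = tan(152°) = -0.532
Z_in = Z_0·(Z_L + jZ_0·tanβl)/(Z_0 + jZ_L·tanβl)
     = 50·(18.4 − j26.6)/(50 − j9.78)

Z_in ≈ 22.7 − j22.1 Ω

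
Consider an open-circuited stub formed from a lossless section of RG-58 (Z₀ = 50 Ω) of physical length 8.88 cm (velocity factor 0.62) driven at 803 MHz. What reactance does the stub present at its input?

X_in ≈ 55.6 Ω (inductive)

λ = v/f = 0.62·c / 803 MHz = 0.232 m
βl = 2π·l/λ = 2π × 0.383 = 138°
tan(βl) = -0.9
For an open-circuited stub, Z_in = −jZ_0·cot(βl) = −jZ_0/tan(βl)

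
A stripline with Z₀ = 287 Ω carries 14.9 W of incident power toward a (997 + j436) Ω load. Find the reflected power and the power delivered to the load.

P_reflected ≈ 5.63 W; P_delivered ≈ 9.27 W

|Γ| = |(710 + j436)/(1284 + j436)| = 0.614
|Γ|² = 0.378
P_refl = |Γ|²·P_inc = 5.63 W, P_del = (1 − |Γ|²)·P_inc = 9.27 W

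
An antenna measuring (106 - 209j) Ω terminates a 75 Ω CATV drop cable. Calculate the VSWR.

VSWR ≈ 7.48

Γ = (Z_L − Z_0)/(Z_L + Z_0) = (31 − j209)/(181 − j209)
|Γ| = 211/276 = 0.764
VSWR = (1 + |Γ|)/(1 − |Γ|) = 1.76/0.236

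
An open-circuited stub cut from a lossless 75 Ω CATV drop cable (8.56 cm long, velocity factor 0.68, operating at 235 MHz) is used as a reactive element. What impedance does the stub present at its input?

Z_in ≈ −j105 Ω

λ = v/f = 0.68·c / 235 MHz = 0.868 m
βl = 2π·l/λ = 2π × 0.0986 = 35.5°
tan(βl) = 0.713
For an open-circuited stub, Z_in = −jZ_0·cot(βl) = −jZ_0/tan(βl)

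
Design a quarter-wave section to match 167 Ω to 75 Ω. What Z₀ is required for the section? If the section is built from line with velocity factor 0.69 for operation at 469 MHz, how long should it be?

Z_qwt ≈ 112 Ω; length ≈ 11 cm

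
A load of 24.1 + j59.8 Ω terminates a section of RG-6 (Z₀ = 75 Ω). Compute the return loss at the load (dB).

RL ≈ 3.37 dB

Γ = (-50.9 + j59.8)/(99.1 + j59.8), |Γ| = 0.678
RL = −20·log₁₀|Γ| = −20·log₁₀(0.678)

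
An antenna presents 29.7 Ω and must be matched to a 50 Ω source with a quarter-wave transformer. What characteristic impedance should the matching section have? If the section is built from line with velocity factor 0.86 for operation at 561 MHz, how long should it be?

Z_qwt = √(Z_0·R_L) = √(50 × 29.7) = √1485
λ = 0.86·c/f = 0.46 m, so l = λ/4 = 0.115 m

Z_qwt ≈ 38.5 Ω; length ≈ 11.5 cm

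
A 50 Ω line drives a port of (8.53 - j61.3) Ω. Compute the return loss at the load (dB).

RL ≈ 1.18 dB

Γ = (-41.47 − j61.3)/(58.53 − j61.3), |Γ| = 0.873
RL = −20·log₁₀|Γ| = −20·log₁₀(0.873)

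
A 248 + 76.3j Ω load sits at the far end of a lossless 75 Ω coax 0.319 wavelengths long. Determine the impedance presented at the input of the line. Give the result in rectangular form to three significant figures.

βl = 2π × 0.319 = 115°
tan(βl) = tan(115°) = -2.16
Z_in = Z_0·(Z_L + jZ_0·tanβl)/(Z_0 + jZ_L·tanβl)
     = 75·(248 − j85.7)/(240 − j536)

Z_in ≈ 22.9 + j24.4 Ω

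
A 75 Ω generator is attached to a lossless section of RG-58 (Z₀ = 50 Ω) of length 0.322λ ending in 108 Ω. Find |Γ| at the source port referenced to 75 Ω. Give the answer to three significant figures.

|Γ| ≈ 0.492

βl = 2π × 0.322 = 116°
tan(βl) = -2.06
Z_in = Z_0·(Z_L + jZ_0·tanβl)/(Z_0 + jZ_L·tanβl) = 27.2 + j18.2 Ω
Γ_s = (Z_in − Z_s)/(Z_in + Z_s) = (-47.8 + j18.2)/(102 + j18.2), |Γ_s| = 0.492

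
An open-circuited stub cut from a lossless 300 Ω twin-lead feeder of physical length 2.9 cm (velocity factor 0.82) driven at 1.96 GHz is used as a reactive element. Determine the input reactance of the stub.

X_in ≈ -35.9 Ω (capacitive)

λ = v/f = 0.82·c / 1.96 GHz = 0.126 m
βl = 2π·l/λ = 2π × 0.231 = 83.2°
tan(βl) = 8.36
For an open-circuited stub, Z_in = −jZ_0·cot(βl) = −jZ_0/tan(βl)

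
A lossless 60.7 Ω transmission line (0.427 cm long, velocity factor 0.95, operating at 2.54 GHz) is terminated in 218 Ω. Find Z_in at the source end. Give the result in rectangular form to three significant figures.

λ = v/f = 0.95·c / 2.54 GHz = 0.112 m
βl = 2π·l/λ = 2π × 0.0381 = 13.7°
tan(βl) = tan(13.7°) = 0.244
Z_in = Z_0·(Z_L + jZ_0·tanβl)/(Z_0 + jZ_L·tanβl)
     = 60.7·(218 + j14.8)/(60.7 + j53.1)

Z_in ≈ 131 − j99.7 Ω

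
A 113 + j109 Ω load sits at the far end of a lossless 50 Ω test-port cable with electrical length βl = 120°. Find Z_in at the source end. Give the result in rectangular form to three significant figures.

tan(βl) = tan(120°) = -1.73
Z_in = Z_0·(Z_L + jZ_0·tanβl)/(Z_0 + jZ_L·tanβl)
     = 50·(113 + j22.4)/(239 − j196)

Z_in ≈ 11.9 + j14.4 Ω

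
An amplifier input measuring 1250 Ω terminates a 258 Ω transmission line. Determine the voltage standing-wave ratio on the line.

VSWR ≈ 4.84

Γ = (1250 − 258)/(1250 + 258) = 0.658
VSWR = (1 + 0.658)/(1 − 0.658)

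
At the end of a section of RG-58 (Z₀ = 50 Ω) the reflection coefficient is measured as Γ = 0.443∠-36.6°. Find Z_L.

Z_L ≈ 82.9 − j54.5 Ω

Z_L = Z_0·(1 + Γ)/(1 − Γ) = 50·(1.36 − j0.264)/(0.644 + j0.264)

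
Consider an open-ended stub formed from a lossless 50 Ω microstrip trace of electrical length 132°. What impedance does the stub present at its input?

tan(βl) = -1.11
For an open-ended stub, Z_in = −jZ_0·cot(βl) = −jZ_0/tan(βl)

Z_in ≈ +j45 Ω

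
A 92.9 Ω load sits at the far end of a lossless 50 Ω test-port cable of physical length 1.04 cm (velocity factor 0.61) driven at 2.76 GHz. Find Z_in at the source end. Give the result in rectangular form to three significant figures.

λ = v/f = 0.61·c / 2.76 GHz = 0.0663 m
βl = 2π·l/λ = 2π × 0.157 = 56.5°
tan(βl) = tan(56.5°) = 1.51
Z_in = Z_0·(Z_L + jZ_0·tanβl)/(Z_0 + jZ_L·tanβl)
     = 50·(92.9 + j75.4)/(50 + j140)

Z_in ≈ 34.4 − j20.9 Ω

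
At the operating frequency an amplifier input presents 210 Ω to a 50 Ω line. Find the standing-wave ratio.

Γ = (210 − 50)/(210 + 50) = 0.615
VSWR = (1 + 0.615)/(1 − 0.615)

VSWR ≈ 4.2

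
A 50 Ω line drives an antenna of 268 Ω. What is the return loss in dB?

RL ≈ 3.28 dB

Γ = (268 − 50)/(268 + 50) = 0.686
RL = −20·log₁₀|Γ| = −20·log₁₀(0.686)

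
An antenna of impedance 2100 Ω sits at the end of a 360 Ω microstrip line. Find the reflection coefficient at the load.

Γ = (Z_L − Z_0)/(Z_L + Z_0) = (2100 − 360)/(2100 + 360) = 1740/2460

Γ = 0.707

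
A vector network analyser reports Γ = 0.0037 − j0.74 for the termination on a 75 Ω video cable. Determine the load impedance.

Z_L = Z_0·(1 + Γ)/(1 − Γ) = 75·(1 − j0.74)/(0.996 + j0.74)

Z_L ≈ 22 − j72.1 Ω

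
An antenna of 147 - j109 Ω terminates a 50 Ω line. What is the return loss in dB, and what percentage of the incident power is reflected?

Γ = (97 − j109)/(197 − j109), |Γ| = 0.648
RL = −20·log₁₀(0.648) = 3.77 dB
P_refl/P_inc = |Γ|² = 0.42

RL ≈ 3.77 dB; 42% of incident power reflected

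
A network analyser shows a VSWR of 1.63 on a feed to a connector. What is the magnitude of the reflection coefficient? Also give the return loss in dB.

|Γ| ≈ 0.24; return loss ≈ 12.4 dB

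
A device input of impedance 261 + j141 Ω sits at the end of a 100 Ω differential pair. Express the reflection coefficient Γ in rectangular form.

Γ ≈ 0.519 + j0.188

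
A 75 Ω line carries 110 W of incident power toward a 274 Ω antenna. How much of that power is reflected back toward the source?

Γ = (274 − 75)/(274 + 75) = 0.57
|Γ|² = 0.325
P_refl = |Γ|²·P_inc = 35.8 W, P_del = (1 − |Γ|²)·P_inc = 74.2 W

P_reflected ≈ 35.8 W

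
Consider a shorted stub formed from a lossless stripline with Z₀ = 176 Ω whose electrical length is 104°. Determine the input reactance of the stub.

X_in ≈ -706 Ω (capacitive)

tan(βl) = -4.01
For a shorted stub, Z_in = jZ_0·tan(βl)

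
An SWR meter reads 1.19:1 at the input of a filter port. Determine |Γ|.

|Γ| = (S − 1)/(S + 1) = (1.19 − 1)/(1.19 + 1) = 0.19/2.19

|Γ| ≈ 0.0868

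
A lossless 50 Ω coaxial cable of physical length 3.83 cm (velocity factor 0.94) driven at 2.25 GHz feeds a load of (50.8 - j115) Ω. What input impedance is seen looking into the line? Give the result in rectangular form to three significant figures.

λ = v/f = 0.94·c / 2.25 GHz = 0.125 m
βl = 2π·l/λ = 2π × 0.306 = 110°
tan(βl) = tan(110°) = -2.75
Z_in = Z_0·(Z_L + jZ_0·tanβl)/(Z_0 + jZ_L·tanβl)
     = 50·(50.8 − j252)/(-266 − j139)

Z_in ≈ 12 + j41.1 Ω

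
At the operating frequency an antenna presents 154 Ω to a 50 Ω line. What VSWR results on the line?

VSWR ≈ 3.08

For a purely resistive load, VSWR = R_L/Z_0 or Z_0/R_L (whichever > 1) = 154/50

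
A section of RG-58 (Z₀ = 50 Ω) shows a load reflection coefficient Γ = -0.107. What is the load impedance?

Z_L ≈ 40.3 Ω

Z_L = Z_0·(1 + Γ)/(1 − Γ) = 50·(0.893)/(1.11)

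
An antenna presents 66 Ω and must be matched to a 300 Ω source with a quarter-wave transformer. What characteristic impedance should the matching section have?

Z_qwt ≈ 141 Ω

Z_qwt = √(Z_0·R_L) = √(300 × 66) = √19800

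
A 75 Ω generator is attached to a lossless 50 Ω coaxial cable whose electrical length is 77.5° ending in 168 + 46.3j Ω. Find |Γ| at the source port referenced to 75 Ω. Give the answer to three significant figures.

|Γ| ≈ 0.678

tan(βl) = 4.51
Z_in = Z_0·(Z_L + jZ_0·tanβl)/(Z_0 + jZ_L·tanβl) = 15 − j14.2 Ω
Γ_s = (Z_in − Z_s)/(Z_in + Z_s) = (-60 − j14.2)/(90 − j14.2), |Γ_s| = 0.678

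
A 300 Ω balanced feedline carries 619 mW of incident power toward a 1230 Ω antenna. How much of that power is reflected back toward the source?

P_reflected ≈ 229 mW

Γ = (1230 − 300)/(1230 + 300) = 0.608
|Γ|² = 0.369
P_refl = |Γ|²·P_inc = 229 mW, P_del = (1 − |Γ|²)·P_inc = 390 mW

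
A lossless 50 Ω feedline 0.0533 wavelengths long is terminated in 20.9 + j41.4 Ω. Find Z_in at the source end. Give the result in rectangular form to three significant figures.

βl = 2π × 0.0533 = 19.2°
tan(βl) = tan(19.2°) = 0.348
Z_in = Z_0·(Z_L + jZ_0·tanβl)/(Z_0 + jZ_L·tanβl)
     = 50·(20.9 + j58.8)/(35.6 + j7.27)

Z_in ≈ 44.4 + j73.5 Ω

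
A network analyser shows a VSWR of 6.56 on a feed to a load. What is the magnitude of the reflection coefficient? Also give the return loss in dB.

|Γ| = (S − 1)/(S + 1) = (6.56 − 1)/(6.56 + 1) = 5.56/7.56
RL = −20·log₁₀|Γ| = −20·log₁₀(0.735)

|Γ| ≈ 0.735; return loss ≈ 2.67 dB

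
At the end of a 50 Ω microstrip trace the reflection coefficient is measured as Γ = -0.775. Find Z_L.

Z_L = Z_0·(1 + Γ)/(1 − Γ) = 50·(0.225)/(1.77)

Z_L ≈ 6.34 Ω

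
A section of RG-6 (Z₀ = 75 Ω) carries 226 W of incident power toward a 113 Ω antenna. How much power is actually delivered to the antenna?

P_delivered ≈ 217 W

Γ = (113 − 75)/(113 + 75) = 0.202
|Γ|² = 0.0409
P_refl = |Γ|²·P_inc = 9.23 W, P_del = (1 − |Γ|²)·P_inc = 217 W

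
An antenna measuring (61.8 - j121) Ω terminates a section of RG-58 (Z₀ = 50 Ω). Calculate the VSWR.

Γ = (Z_L − Z_0)/(Z_L + Z_0) = (11.8 − j121)/(111.8 − j121)
|Γ| = 122/165 = 0.738
VSWR = (1 + |Γ|)/(1 − |Γ|) = 1.74/0.262

VSWR ≈ 6.63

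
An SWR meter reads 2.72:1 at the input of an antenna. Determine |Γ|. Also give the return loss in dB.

|Γ| = (S − 1)/(S + 1) = (2.72 − 1)/(2.72 + 1) = 1.72/3.72
RL = −20·log₁₀|Γ| = −20·log₁₀(0.462)

|Γ| ≈ 0.462; return loss ≈ 6.7 dB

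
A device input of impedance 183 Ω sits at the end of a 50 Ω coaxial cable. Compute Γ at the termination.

Γ = 0.571

Γ = (Z_L − Z_0)/(Z_L + Z_0) = (183 − 50)/(183 + 50) = 133/233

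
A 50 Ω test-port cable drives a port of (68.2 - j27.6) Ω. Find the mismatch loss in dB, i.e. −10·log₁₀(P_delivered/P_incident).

Γ = (18.2 − j27.6)/(118.2 − j27.6), |Γ| = 0.272
|Γ|² = 0.0742, so P_del/P_inc = 1 − |Γ|² = 0.926
ML = −10·log₁₀(1 − |Γ|²)

mismatch loss ≈ 0.335 dB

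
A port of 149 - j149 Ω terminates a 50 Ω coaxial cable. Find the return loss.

Γ = (99 − j149)/(199 − j149), |Γ| = 0.72
RL = −20·log₁₀|Γ| = −20·log₁₀(0.72)

RL ≈ 2.86 dB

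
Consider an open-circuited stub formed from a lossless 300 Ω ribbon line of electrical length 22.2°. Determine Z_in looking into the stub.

Z_in ≈ −j735 Ω

tan(βl) = 0.408
For an open-circuited stub, Z_in = −jZ_0·cot(βl) = −jZ_0/tan(βl)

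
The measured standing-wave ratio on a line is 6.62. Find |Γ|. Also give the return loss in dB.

|Γ| = (S − 1)/(S + 1) = (6.62 − 1)/(6.62 + 1) = 5.62/7.62
RL = −20·log₁₀|Γ| = −20·log₁₀(0.738)

|Γ| ≈ 0.738; return loss ≈ 2.64 dB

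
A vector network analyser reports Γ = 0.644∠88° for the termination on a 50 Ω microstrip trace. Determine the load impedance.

Z_L ≈ 21.4 + j47 Ω

Z_L = Z_0·(1 + Γ)/(1 − Γ) = 50·(1.02 + j0.644)/(0.978 − j0.644)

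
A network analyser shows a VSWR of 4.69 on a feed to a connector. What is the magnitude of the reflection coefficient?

|Γ| = (S − 1)/(S + 1) = (4.69 − 1)/(4.69 + 1) = 3.69/5.69

|Γ| ≈ 0.649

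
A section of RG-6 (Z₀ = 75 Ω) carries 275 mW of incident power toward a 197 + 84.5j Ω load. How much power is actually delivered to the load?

P_delivered ≈ 200 mW

|Γ| = |(122 + j84.5)/(272 + j84.5)| = 0.521
|Γ|² = 0.271
P_refl = |Γ|²·P_inc = 74.7 mW, P_del = (1 − |Γ|²)·P_inc = 200 mW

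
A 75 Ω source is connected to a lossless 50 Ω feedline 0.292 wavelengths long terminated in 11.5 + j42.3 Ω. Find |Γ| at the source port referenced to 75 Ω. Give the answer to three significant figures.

βl = 2π × 0.292 = 105°
tan(βl) = -3.7
Z_in = Z_0·(Z_L + jZ_0·tanβl)/(Z_0 + jZ_L·tanβl) = 9.5 − j32.6 Ω
Γ_s = (Z_in − Z_s)/(Z_in + Z_s) = (-65.5 − j32.6)/(84.5 − j32.6), |Γ_s| = 0.808

|Γ| ≈ 0.808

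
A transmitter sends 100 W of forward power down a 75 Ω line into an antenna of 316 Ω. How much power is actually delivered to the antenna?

P_delivered ≈ 62 W

Γ = (316 − 75)/(316 + 75) = 0.616
|Γ|² = 0.38
P_refl = |Γ|²·P_inc = 38 W, P_del = (1 − |Γ|²)·P_inc = 62 W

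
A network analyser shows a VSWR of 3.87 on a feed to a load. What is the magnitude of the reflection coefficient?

|Γ| ≈ 0.589

|Γ| = (S − 1)/(S + 1) = (3.87 − 1)/(3.87 + 1) = 2.87/4.87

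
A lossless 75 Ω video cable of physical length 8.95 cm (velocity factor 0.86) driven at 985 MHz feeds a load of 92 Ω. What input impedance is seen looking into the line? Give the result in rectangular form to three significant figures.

Z_in ≈ 67.9 + j12.8 Ω

λ = v/f = 0.86·c / 985 MHz = 0.262 m
βl = 2π·l/λ = 2π × 0.342 = 123°
tan(βl) = tan(123°) = -1.54
Z_in = Z_0·(Z_L + jZ_0·tanβl)/(Z_0 + jZ_L·tanβl)
     = 75·(92 − j115)/(75 − j142)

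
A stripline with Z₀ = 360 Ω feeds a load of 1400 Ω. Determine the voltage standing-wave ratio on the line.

VSWR ≈ 3.89

For a purely resistive load, VSWR = R_L/Z_0 or Z_0/R_L (whichever > 1) = 1400/360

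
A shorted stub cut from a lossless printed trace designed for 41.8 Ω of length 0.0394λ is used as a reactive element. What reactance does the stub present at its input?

βl = 2π × 0.0394 = 14.2°
tan(βl) = 0.253
For a shorted stub, Z_in = jZ_0·tan(βl)

X_in ≈ 10.6 Ω (inductive)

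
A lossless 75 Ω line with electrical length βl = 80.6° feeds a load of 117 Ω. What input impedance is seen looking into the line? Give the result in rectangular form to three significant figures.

Z_in ≈ 48.8 − j7.23 Ω

tan(βl) = tan(80.6°) = 6.04
Z_in = Z_0·(Z_L + jZ_0·tanβl)/(Z_0 + jZ_L·tanβl)
     = 75·(117 + j453)/(75 + j707)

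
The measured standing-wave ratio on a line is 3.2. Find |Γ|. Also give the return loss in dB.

|Γ| ≈ 0.524; return loss ≈ 5.62 dB

|Γ| = (S − 1)/(S + 1) = (3.2 − 1)/(3.2 + 1) = 2.2/4.2
RL = −20·log₁₀|Γ| = −20·log₁₀(0.524)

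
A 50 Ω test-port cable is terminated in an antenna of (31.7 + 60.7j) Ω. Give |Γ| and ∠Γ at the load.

Γ = (Z_L − Z_0)/(Z_L + Z_0) = (-18.3 + j60.7)/(81.7 + j60.7)
|Γ| = 63.4/102 = 0.623

Γ ≈ 0.623 ∠ 70.2°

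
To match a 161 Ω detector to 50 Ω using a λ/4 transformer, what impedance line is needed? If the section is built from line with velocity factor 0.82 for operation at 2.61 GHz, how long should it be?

Z_qwt = √(Z_0·R_L) = √(50 × 161) = √8050
λ = 0.82·c/f = 0.0943 m, so l = λ/4 = 0.0236 m

Z_qwt ≈ 89.7 Ω; length ≈ 2.36 cm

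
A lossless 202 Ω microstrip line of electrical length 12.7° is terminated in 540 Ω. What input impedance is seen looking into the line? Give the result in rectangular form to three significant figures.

Z_in ≈ 416 − j205 Ω

tan(βl) = tan(12.7°) = 0.225
Z_in = Z_0·(Z_L + jZ_0·tanβl)/(Z_0 + jZ_L·tanβl)
     = 202·(540 + j45.5)/(202 + j122)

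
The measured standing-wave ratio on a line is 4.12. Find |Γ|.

|Γ| = (S − 1)/(S + 1) = (4.12 − 1)/(4.12 + 1) = 3.12/5.12

|Γ| ≈ 0.609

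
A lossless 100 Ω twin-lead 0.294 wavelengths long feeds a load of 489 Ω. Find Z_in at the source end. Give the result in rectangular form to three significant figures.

Z_in ≈ 22 + j27.1 Ω

βl = 2π × 0.294 = 106°
tan(βl) = tan(106°) = -3.52
Z_in = Z_0·(Z_L + jZ_0·tanβl)/(Z_0 + jZ_L·tanβl)
     = 100·(489 − j352)/(100 − j1720)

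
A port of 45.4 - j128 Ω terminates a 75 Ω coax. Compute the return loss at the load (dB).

RL ≈ 2.53 dB

Γ = (-29.6 − j128)/(120.4 − j128), |Γ| = 0.748
RL = −20·log₁₀|Γ| = −20·log₁₀(0.748)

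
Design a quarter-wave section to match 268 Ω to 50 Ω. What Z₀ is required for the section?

Z_qwt ≈ 116 Ω

Z_qwt = √(Z_0·R_L) = √(50 × 268) = √13400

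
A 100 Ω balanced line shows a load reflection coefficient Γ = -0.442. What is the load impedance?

Z_L = Z_0·(1 + Γ)/(1 − Γ) = 100·(0.558)/(1.44)

Z_L ≈ 38.7 Ω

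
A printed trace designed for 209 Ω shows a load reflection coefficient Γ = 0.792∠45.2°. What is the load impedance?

Z_L = Z_0·(1 + Γ)/(1 − Γ) = 209·(1.56 + j0.562)/(0.442 − j0.562)

Z_L ≈ 152 + j460 Ω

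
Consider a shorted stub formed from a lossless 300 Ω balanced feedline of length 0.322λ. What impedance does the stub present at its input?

Z_in ≈ −j617 Ω

βl = 2π × 0.322 = 116°
tan(βl) = -2.06
For a shorted stub, Z_in = jZ_0·tan(βl)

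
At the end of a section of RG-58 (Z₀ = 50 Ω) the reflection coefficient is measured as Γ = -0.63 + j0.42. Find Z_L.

Z_L ≈ 7.53 + j14.8 Ω

Z_L = Z_0·(1 + Γ)/(1 − Γ) = 50·(0.37 + j0.42)/(1.63 − j0.42)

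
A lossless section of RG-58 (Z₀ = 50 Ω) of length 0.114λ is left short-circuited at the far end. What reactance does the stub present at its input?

X_in ≈ 43.5 Ω (inductive)

βl = 2π × 0.114 = 41°
tan(βl) = 0.871
For a short-circuited stub, Z_in = jZ_0·tan(βl)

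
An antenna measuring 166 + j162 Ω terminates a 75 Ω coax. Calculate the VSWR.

VSWR ≈ 4.55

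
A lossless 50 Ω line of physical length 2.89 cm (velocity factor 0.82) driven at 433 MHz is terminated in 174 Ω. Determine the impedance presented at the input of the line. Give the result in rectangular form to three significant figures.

λ = v/f = 0.82·c / 433 MHz = 0.568 m
βl = 2π·l/λ = 2π × 0.0509 = 18.3°
tan(βl) = tan(18.3°) = 0.331
Z_in = Z_0·(Z_L + jZ_0·tanβl)/(Z_0 + jZ_L·tanβl)
     = 50·(174 + j16.5)/(50 + j57.6)

Z_in ≈ 83 − j79 Ω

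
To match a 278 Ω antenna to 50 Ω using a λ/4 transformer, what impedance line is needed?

Z_qwt = √(Z_0·R_L) = √(50 × 278) = √13900

Z_qwt ≈ 118 Ω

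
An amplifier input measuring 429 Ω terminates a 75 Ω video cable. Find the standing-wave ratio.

VSWR ≈ 5.72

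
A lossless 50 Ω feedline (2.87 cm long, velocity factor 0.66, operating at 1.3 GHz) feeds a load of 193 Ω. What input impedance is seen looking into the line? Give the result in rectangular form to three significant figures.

Z_in ≈ 14.9 − j18.8 Ω

λ = v/f = 0.66·c / 1.3 GHz = 0.152 m
βl = 2π·l/λ = 2π × 0.188 = 67.8°
tan(βl) = tan(67.8°) = 2.45
Z_in = Z_0·(Z_L + jZ_0·tanβl)/(Z_0 + jZ_L·tanβl)
     = 50·(193 + j123)/(50 + j474)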